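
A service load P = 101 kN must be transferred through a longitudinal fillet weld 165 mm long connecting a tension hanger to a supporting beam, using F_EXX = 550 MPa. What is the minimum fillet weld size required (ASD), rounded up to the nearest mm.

w = 6 mm

Total weld length L = 165 mm.
Required throat t_e = P × Ω / (0.6 F_EXX × L) = 101 × 2.0 / (0.6 × 550 × 165 × 10⁻³) = 3.71 mm.
Required leg w = t_e / 0.707 = 5.247 mm → use 6 mm.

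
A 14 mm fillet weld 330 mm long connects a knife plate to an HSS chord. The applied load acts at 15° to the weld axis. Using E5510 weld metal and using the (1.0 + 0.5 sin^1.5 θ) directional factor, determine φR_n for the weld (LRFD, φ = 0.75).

φR_n ≈ 862 kN

E55XX → F_EXX = 550 MPa.
t_e = 0.707 × 14 = 9.898 mm; A_we = 9.898 × 330 = 3266 mm².
Directional factor: 1.0 + 0.5 sin^1.5(15°) = 1.066.
F_nw = 0.6 × 550 × 1.066 = 351.7 MPa.
φR_n = 0.75 × 351.7 × 3266 × 10⁻³ = 861.6 kN.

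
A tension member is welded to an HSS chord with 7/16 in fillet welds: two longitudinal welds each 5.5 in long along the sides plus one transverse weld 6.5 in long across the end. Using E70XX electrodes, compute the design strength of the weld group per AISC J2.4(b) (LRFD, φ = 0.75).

E70XX → F_EXX = 70 ksi.
t_e = 0.707 × 0.4375 = 0.3093 in.
R_nwl = 0.6 × 70 × 0.3093 × 11 = 142.9 kip (longitudinal, 2 welds).
R_nwt = 0.6 × 70 × 0.3093 × 6.5 = 84.44 kip (transverse, base value).
(i) R_nwl + R_nwt = 227.3 kip; (ii) 0.85 R_nwl + 1.5 R_nwt = 248.1 kip.
R_n = max = 248.1 kip [governs: (ii)]; φR_n = 186.1 kip.

φR_n ≈ 186 kip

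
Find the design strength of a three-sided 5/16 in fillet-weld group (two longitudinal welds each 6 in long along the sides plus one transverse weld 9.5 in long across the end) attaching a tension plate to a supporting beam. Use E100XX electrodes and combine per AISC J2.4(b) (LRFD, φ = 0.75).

φR_n ≈ 243 kips

E100XX → F_EXX = 100 ksi.
t_e = 0.707 × 0.3125 = 0.2209 in.
R_nwl = 0.6 × 100 × 0.2209 × 12 = 159.1 kips (longitudinal, 2 welds).
R_nwt = 0.6 × 100 × 0.2209 × 9.5 = 125.9 kips (transverse, base value).
(i) R_nwl + R_nwt = 285 kips; (ii) 0.85 R_nwl + 1.5 R_nwt = 324.1 kips.
R_n = max = 324.1 kips [governs: (ii)]; φR_n = 243.1 kips.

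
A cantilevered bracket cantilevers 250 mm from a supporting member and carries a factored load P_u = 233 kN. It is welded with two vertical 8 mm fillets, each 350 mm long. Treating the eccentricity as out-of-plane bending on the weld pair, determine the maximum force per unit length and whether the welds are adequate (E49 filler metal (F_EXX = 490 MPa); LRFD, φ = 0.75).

L_w = 2 × 350 = 700 mm; section modulus (unit throat) S = 2 × L²/6 = 40830 mm².
Direct shear f_v = P/L_w = 233×10³/700 = 332.9 N/mm.
Moment M = P × e = 233×10³ × 250 = 58250000 N·mm; bending f_b = M/S = 1427 N/mm.
f_max = √(f_v² + f_b²) = √(332.9² + 1427²) = 1465 N/mm.
φr_n = 0.75 × 0.6 × 490 × (0.707 × 8) = 1247 N/mm → NOT adequate.

f_max ≈ 1460 N/mm; NOT adequate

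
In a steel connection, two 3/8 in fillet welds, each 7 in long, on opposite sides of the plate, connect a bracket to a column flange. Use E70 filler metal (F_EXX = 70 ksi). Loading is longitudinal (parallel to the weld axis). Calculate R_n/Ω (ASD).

R_n/Ω ≈ 77.9 kips

Effective throat t_e = 0.707 × 0.375 = 0.2651 in.
Total length L = 14 in; A_we = 0.2651 × 14 = 3.712 in².
F_nw = 0.6 F_EXX = 0.6 × 70 = 42 ksi.
R_n = 42 × 3.712 = 155.9 kips; R_n/Ω = 155.9/2.0 = 77.95 kips.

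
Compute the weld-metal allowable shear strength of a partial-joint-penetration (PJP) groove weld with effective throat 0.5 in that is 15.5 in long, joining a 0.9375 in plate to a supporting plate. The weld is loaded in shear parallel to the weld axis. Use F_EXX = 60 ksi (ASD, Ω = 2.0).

R_n/Ω ≈ 140 kips

Effective throat (given) t_e = 0.5 in.
A_we = 0.5 × 15.5 = 7.75 in².
F_nw = 0.6 F_EXX = 36 ksi.
R_n/Ω = (36 × 7.75) / 2.0 = 139.5 kips.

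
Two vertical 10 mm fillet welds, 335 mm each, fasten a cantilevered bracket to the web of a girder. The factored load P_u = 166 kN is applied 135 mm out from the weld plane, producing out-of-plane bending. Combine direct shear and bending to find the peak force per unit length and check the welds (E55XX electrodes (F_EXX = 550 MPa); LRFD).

f_max ≈ 648 N/mm; adequate

L_w = 2 × 335 = 670 mm; section modulus (unit throat) S = 2 × L²/6 = 37410 mm².
Direct shear f_v = P/L_w = 166×10³/670 = 247.8 N/mm.
Moment M = P × e = 166×10³ × 135 = 22410000 N·mm; bending f_b = M/S = 599.1 N/mm.
f_max = √(f_v² + f_b²) = √(247.8² + 599.1²) = 648.3 N/mm.
φr_n = 0.75 × 0.6 × 550 × (0.707 × 10) = 1750 N/mm → adequate.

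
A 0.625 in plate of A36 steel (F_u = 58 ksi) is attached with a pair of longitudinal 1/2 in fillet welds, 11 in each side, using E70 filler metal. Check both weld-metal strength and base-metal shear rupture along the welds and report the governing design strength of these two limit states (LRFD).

E70XX → F_EXX = 70 ksi.
t_e = 0.707 × 0.5 = 0.3535 in; L = 22 in.
Weld metal: φR_n = 0.75 × 0.6 × 70 × 0.3535 × 22 = 245 kips.
Base metal (shear rupture): φR_n = 0.75 × 0.6 × 58 × 0.625 × 22 = 358.9 kips.
Governing: weld metal.

φR_n ≈ 245 kips (weld metal governs)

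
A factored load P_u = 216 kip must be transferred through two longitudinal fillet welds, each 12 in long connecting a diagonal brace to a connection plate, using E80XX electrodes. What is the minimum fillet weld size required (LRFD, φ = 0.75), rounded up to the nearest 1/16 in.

w = 3/8 in

E80XX → F_EXX = 80 ksi.
Total weld length L = 24 in.
Required throat t_e = P_u / (φ × 0.6 F_EXX × L) = 216 / (0.75 × 0.6 × 80 × 24) = 0.25 in.
Required leg w = t_e / 0.707 = 0.3536 in → use 3/8 in.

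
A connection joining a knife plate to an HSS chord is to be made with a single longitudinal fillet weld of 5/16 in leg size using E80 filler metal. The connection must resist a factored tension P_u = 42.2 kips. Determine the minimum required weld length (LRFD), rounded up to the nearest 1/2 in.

E80XX → F_EXX = 80 ksi.
Throat t_e = 0.707 × 0.3125 = 0.2209 in.
φr_n = 0.75 × 0.6 × 80 × 0.2209 = 7.954 kips/in.
L_req = P_u / φr_n = 42.2 / 7.954 = 5.306 in total.
Round up → use L = 5.5 in.

L = 5.5 in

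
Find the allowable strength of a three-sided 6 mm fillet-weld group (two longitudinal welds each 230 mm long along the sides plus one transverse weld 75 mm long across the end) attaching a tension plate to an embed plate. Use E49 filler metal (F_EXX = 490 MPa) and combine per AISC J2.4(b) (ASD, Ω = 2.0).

t_e = 0.707 × 6 = 4.242 mm.
R_nwl = 0.6 × 490 × 4.242 × 460 × 10⁻³ = 573.7 kN (longitudinal, 2 welds).
R_nwt = 0.6 × 490 × 4.242 × 75 × 10⁻³ = 93.54 kN (transverse, base value).
(i) R_nwl + R_nwt = 667.2 kN; (ii) 0.85 R_nwl + 1.5 R_nwt = 627.9 kN.
R_n = max = 667.2 kN [governs: (i)]; R_n/Ω = 333.6 kN.

R_n/Ω ≈ 334 kN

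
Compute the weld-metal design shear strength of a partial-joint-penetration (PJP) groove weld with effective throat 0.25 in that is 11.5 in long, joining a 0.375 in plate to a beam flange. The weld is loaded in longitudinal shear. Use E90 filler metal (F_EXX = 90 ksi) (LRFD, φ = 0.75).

Effective throat (given) t_e = 0.25 in.
A_we = 0.25 × 11.5 = 2.875 in².
F_nw = 0.6 F_EXX = 54 ksi.
φR_n = 0.75 × 54 × 2.875 = 116.4 kip.

φR_n ≈ 116 kip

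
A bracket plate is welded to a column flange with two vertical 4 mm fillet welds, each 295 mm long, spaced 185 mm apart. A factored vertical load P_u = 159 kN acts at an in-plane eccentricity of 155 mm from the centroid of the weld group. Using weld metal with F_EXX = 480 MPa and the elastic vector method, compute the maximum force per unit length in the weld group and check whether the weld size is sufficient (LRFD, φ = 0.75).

f_max ≈ 645 N/mm; NOT adequate

Total weld length L_w = 590 mm. Treat welds as unit-width lines.
Polar moment about centroid: J = 2[d³/12 + d(b/2)²] = 2[295³/12 + 295×92.5²] = 9327000 mm³.
Direct shear f_v = P/L_w = 159×10³ / 590 = 269.5 N/mm (vertical).
Torsion M = P·e = 159×10³ × 155 = 24645000 N·mm.
Critical point at (x, y) = (92.5, 147.5) from centroid. f_tx = M·y/J = 389.7 N/mm; f_ty = M·x/J = 244.4 N/mm.
Resultant f_max = √[f_tx² + (f_v + f_ty)²] = √[389.7² + (269.5 + 244.4)²] = 645 N/mm.
Capacity per unit length: φr_n = 0.75 × 0.6 × 480 × (0.707 × 4) = 610.8 N/mm.
645 > 610.8 → NOT adequate.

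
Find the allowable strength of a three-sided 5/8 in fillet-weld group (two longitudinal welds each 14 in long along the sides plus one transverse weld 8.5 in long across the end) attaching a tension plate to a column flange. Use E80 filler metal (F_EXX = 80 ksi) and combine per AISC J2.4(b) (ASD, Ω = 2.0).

R_n/Ω ≈ 388 kips

t_e = 0.707 × 0.625 = 0.4419 in.
R_nwl = 0.6 × 80 × 0.4419 × 28 = 593.9 kips (longitudinal, 2 welds).
R_nwt = 0.6 × 80 × 0.4419 × 8.5 = 180.3 kips (transverse, base value).
(i) R_nwl + R_nwt = 774.2 kips; (ii) 0.85 R_nwl + 1.5 R_nwt = 775.2 kips.
R_n = max = 775.2 kips [governs: (ii)]; R_n/Ω = 387.6 kips.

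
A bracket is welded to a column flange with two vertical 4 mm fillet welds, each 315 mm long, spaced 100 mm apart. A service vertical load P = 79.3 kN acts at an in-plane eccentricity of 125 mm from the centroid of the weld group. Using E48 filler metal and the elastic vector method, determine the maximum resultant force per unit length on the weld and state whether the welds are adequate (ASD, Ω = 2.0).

f_max ≈ 304 N/mm; adequate

E48XX → F_EXX = 480 MPa.
Total weld length L_w = 630 mm. Treat welds as unit-width lines.
Polar moment about centroid: J = 2[d³/12 + d(b/2)²] = 2[315³/12 + 315×50²] = 6784000 mm³.
Direct shear f_v = P/L_w = 79.3×10³ / 630 = 125.9 N/mm (vertical).
Torsion M = P·e = 79.3×10³ × 125 = 9912500 N·mm.
Critical point at (x, y) = (50, 157.5) from centroid. f_tx = M·y/J = 230.1 N/mm; f_ty = M·x/J = 73.05 N/mm.
Resultant f_max = √[f_tx² + (f_v + f_ty)²] = √[230.1² + (125.9 + 73.05)²] = 304.2 N/mm.
Capacity per unit length: r_n/Ω = (1/2.0) × 0.6 × 480 × (0.707 × 4) = 407.2 N/mm.
304.2 ≤ 407.2 → adequate.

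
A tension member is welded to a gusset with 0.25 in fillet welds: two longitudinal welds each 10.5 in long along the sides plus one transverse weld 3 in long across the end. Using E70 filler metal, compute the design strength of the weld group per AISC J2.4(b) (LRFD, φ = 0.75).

E70XX → F_EXX = 70 ksi.
t_e = 0.707 × 0.25 = 0.1767 in.
R_nwl = 0.6 × 70 × 0.1767 × 21 = 155.9 kip (longitudinal, 2 welds).
R_nwt = 0.6 × 70 × 0.1767 × 3 = 22.27 kip (transverse, base value).
(i) R_nwl + R_nwt = 178.2 kip; (ii) 0.85 R_nwl + 1.5 R_nwt = 165.9 kip.
R_n = max = 178.2 kip [governs: (i)]; φR_n = 133.6 kip.

φR_n ≈ 134 kip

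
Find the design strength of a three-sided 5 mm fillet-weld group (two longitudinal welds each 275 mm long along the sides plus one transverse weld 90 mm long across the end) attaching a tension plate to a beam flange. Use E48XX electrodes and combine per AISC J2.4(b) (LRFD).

E48XX → F_EXX = 480 MPa.
t_e = 0.707 × 5 = 3.535 mm.
R_nwl = 0.6 × 480 × 3.535 × 550 × 10⁻³ = 559.9 kN (longitudinal, 2 welds).
R_nwt = 0.6 × 480 × 3.535 × 90 × 10⁻³ = 91.63 kN (transverse, base value).
(i) R_nwl + R_nwt = 651.6 kN; (ii) 0.85 R_nwl + 1.5 R_nwt = 613.4 kN.
R_n = max = 651.6 kN [governs: (i)]; φR_n = 488.7 kN.

φR_n ≈ 489 kN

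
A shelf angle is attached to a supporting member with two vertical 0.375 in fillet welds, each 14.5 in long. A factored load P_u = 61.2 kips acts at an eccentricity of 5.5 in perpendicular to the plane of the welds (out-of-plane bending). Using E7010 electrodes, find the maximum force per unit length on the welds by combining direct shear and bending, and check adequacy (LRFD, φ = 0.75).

f_max ≈ 5.25 kip/in; adequate

E70XX → F_EXX = 70 ksi.
L_w = 2 × 14.5 = 29 in; section modulus (unit throat) S = 2 × L²/6 = 70.08 in².
Direct shear f_v = P/L_w = 61.2/29 = 2.11 kip/in.
Moment M = P × e = 61.2 × 5.5 = 336.6 kip·in; bending f_b = M/S = 4.803 kip/in.
f_max = √(f_v² + f_b²) = √(2.11² + 4.803²) = 5.246 kip/in.
φr_n = 0.75 × 0.6 × 70 × (0.707 × 0.375) = 8.351 kip/in → adequate.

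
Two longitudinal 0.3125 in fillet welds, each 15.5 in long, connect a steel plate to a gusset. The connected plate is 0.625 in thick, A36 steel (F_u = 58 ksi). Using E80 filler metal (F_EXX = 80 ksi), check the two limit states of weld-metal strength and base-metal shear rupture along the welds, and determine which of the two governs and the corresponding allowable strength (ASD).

R_n/Ω ≈ 164 kip (weld metal governs)

t_e = 0.707 × 0.3125 = 0.2209 in; L = 31 in.
Weld metal: R_n/Ω = (1/2.0) × 0.6 × 80 × 0.2209 × 31 = 164.4 kip.
Base metal (shear rupture): R_n/Ω = (1/2.0) × 0.6 × 58 × 0.625 × 31 = 337.1 kip.
Governing: weld metal.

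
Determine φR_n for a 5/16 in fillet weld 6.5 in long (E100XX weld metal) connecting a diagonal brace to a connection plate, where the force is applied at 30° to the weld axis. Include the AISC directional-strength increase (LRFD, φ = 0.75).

E100XX → F_EXX = 100 ksi.
t_e = 0.707 × 0.3125 = 0.2209 in; A_we = 0.2209 × 6.5 = 1.436 in².
Directional factor: 1.0 + 0.5 sin^1.5(30°) = 1.177.
F_nw = 0.6 × 100 × 1.177 = 70.61 ksi.
φR_n = 0.75 × 70.61 × 1.436 = 76.05 kips.

φR_n ≈ 76 kips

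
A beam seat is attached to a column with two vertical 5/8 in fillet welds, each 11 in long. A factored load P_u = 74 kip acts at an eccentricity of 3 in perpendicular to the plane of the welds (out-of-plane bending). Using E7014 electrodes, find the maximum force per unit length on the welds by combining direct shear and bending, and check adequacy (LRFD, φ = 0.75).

E70XX → F_EXX = 70 ksi.
L_w = 2 × 11 = 22 in; section modulus (unit throat) S = 2 × L²/6 = 40.33 in².
Direct shear f_v = P/L_w = 74/22 = 3.364 kip/in.
Moment M = P × e = 74 × 3 = 222 kip·in; bending f_b = M/S = 5.504 kip/in.
f_max = √(f_v² + f_b²) = √(3.364² + 5.504²) = 6.451 kip/in.
φr_n = 0.75 × 0.6 × 70 × (0.707 × 0.625) = 13.92 kip/in → adequate.

f_max ≈ 6.45 kip/in; adequate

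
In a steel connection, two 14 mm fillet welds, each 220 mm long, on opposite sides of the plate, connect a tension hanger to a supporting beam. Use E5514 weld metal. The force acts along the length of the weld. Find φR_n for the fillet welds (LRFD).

E55XX → F_EXX = 550 MPa.
Effective throat t_e = 0.707 × 14 = 9.898 mm.
Total length L = 440 mm; A_we = 9.898 × 440 = 4355 mm².
F_nw = 0.6 F_EXX = 0.6 × 550 = 330 MPa.
φR_n = 0.75 × 330 × 4355 × 10⁻³ = 1078 kN.

φR_n ≈ 1080 kN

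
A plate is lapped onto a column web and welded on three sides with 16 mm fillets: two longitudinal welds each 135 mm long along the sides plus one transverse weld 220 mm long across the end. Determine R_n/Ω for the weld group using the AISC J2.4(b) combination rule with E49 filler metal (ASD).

R_n/Ω ≈ 930 kN

E49XX → F_EXX = 490 MPa.
t_e = 0.707 × 16 = 11.31 mm.
R_nwl = 0.6 × 490 × 11.31 × 270 × 10⁻³ = 897.9 kN (longitudinal, 2 welds).
R_nwt = 0.6 × 490 × 11.31 × 220 × 10⁻³ = 731.7 kN (transverse, base value).
(i) R_nwl + R_nwt = 1630 kN; (ii) 0.85 R_nwl + 1.5 R_nwt = 1861 kN.
R_n = max = 1861 kN [governs: (ii)]; R_n/Ω = 930.4 kN.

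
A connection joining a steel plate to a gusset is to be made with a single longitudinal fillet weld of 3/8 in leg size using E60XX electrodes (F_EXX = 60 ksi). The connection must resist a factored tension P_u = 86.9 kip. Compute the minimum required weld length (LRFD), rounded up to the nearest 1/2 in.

L = 12.5 in

Throat t_e = 0.707 × 0.375 = 0.2651 in.
φr_n = 0.75 × 0.6 × 60 × 0.2651 = 7.158 kip/in.
L_req = P_u / φr_n = 86.9 / 7.158 = 12.14 in total.
Round up → use L = 12.5 in.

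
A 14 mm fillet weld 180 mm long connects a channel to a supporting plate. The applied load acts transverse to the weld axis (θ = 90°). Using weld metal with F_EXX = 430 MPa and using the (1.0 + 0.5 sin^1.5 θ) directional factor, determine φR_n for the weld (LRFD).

t_e = 0.707 × 14 = 9.898 mm; A_we = 9.898 × 180 = 1782 mm².
Directional factor: 1.0 + 0.5 sin^1.5(90°) = 1.5.
F_nw = 0.6 × 430 × 1.5 = 387 MPa.
φR_n = 0.75 × 387 × 1782 × 10⁻³ = 517.1 kN.

φR_n ≈ 517 kN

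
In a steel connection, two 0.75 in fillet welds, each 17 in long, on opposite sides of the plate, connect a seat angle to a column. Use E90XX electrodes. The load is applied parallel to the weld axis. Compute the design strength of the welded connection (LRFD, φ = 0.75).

φR_n ≈ 730 kip

E90XX → F_EXX = 90 ksi.
Effective throat t_e = 0.707 × 0.75 = 0.5302 in.
Total length L = 34 in; A_we = 0.5302 × 34 = 18.03 in².
F_nw = 0.6 F_EXX = 0.6 × 90 = 54 ksi.
φR_n = 0.75 × 54 × 18.03 = 730.2 kip.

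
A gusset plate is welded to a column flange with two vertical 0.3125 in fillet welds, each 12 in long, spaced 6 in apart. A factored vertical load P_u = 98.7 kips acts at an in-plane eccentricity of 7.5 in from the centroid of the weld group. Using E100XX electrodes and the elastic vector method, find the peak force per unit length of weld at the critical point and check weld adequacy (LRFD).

f_max ≈ 12.3 kip/in; NOT adequate

E100XX → F_EXX = 100 ksi.
Total weld length L_w = 24 in. Treat welds as unit-width lines.
Polar moment about centroid: J = 2[d³/12 + d(b/2)²] = 2[12³/12 + 12×3²] = 504 in³.
Direct shear f_v = P/L_w = 98.7 / 24 = 4.112 kip/in (vertical).
Torsion M = P·e = 98.7 × 7.5 = 740.25 kip·in.
Critical point at (x, y) = (3, 6) from centroid. f_tx = M·y/J = 8.812 kip/in; f_ty = M·x/J = 4.406 kip/in.
Resultant f_max = √[f_tx² + (f_v + f_ty)²] = √[8.812² + (4.112 + 4.406)²] = 12.26 kip/in.
Capacity per unit length: φr_n = 0.75 × 0.6 × 100 × (0.707 × 0.3125) = 9.942 kip/in.
12.26 > 9.942 → NOT adequate.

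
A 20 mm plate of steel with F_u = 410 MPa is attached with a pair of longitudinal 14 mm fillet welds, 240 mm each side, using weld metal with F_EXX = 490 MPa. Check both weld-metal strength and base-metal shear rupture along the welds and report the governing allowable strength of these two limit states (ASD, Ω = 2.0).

t_e = 0.707 × 14 = 9.898 mm; L = 480 mm.
Weld metal: R_n/Ω = (1/2.0) × 0.6 × 490 × 9.898 × 480 × 10⁻³ = 698.4 kN.
Base metal (shear rupture): R_n/Ω = (1/2.0) × 0.6 × 410 × 20 × 480 × 10⁻³ = 1181 kN.
Governing: weld metal.

R_n/Ω ≈ 698 kN (weld metal governs)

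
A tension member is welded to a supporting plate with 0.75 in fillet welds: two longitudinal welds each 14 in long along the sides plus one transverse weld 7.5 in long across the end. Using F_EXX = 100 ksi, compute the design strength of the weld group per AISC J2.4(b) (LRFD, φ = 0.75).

t_e = 0.707 × 0.75 = 0.5302 in.
R_nwl = 0.6 × 100 × 0.5302 × 28 = 890.8 kip (longitudinal, 2 welds).
R_nwt = 0.6 × 100 × 0.5302 × 7.5 = 238.6 kip (transverse, base value).
(i) R_nwl + R_nwt = 1129 kip; (ii) 0.85 R_nwl + 1.5 R_nwt = 1115 kip.
R_n = max = 1129 kip [governs: (i)]; φR_n = 847.1 kip.

φR_n ≈ 847 kip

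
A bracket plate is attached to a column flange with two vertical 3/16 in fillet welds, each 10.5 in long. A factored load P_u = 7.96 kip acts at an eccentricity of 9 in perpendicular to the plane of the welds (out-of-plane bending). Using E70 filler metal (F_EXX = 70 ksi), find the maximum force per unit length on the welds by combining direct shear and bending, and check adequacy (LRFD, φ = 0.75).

f_max ≈ 1.99 kip/in; adequate

L_w = 2 × 10.5 = 21 in; section modulus (unit throat) S = 2 × L²/6 = 36.75 in².
Direct shear f_v = P/L_w = 7.96/21 = 0.379 kip/in.
Moment M = P × e = 7.96 × 9 = 71.64 kip·in; bending f_b = M/S = 1.949 kip/in.
f_max = √(f_v² + f_b²) = √(0.379² + 1.949²) = 1.986 kip/in.
φr_n = 0.75 × 0.6 × 70 × (0.707 × 0.1875) = 4.176 kip/in → adequate.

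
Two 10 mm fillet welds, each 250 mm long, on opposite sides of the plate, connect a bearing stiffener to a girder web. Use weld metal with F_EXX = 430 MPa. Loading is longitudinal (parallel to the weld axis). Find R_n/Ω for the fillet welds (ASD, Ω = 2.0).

R_n/Ω ≈ 456 kN

Effective throat t_e = 0.707 × 10 = 7.07 mm.
Total length L = 500 mm; A_we = 7.07 × 500 = 3535 mm².
F_nw = 0.6 F_EXX = 0.6 × 430 = 258 MPa.
R_n = 258 × 3535 × 10⁻³ = 912 kN; R_n/Ω = 912/2.0 = 456 kN.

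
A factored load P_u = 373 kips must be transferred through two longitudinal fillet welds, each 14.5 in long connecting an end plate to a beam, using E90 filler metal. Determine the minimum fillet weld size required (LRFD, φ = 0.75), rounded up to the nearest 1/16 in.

E90XX → F_EXX = 90 ksi.
Total weld length L = 29 in.
Required throat t_e = P_u / (φ × 0.6 F_EXX × L) = 373 / (0.75 × 0.6 × 90 × 29) = 0.3176 in.
Required leg w = t_e / 0.707 = 0.4492 in → use 1/2 in.

w = 1/2 in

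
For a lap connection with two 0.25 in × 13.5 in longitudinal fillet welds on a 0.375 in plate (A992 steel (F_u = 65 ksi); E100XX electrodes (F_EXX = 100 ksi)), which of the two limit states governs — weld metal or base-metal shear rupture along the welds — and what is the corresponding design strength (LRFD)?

t_e = 0.707 × 0.25 = 0.1767 in; L = 27 in.
Weld metal: φR_n = 0.75 × 0.6 × 100 × 0.1767 × 27 = 214.8 kips.
Base metal (shear rupture): φR_n = 0.75 × 0.6 × 65 × 0.375 × 27 = 296.2 kips.
Governing: weld metal.

φR_n ≈ 215 kips (weld metal governs)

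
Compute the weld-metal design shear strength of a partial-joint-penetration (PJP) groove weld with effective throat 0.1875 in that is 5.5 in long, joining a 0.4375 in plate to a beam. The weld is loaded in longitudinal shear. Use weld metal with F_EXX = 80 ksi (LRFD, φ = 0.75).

Effective throat (given) t_e = 0.1875 in.
A_we = 0.1875 × 5.5 = 1.031 in².
F_nw = 0.6 F_EXX = 48 ksi.
φR_n = 0.75 × 48 × 1.031 = 37.12 kips.

φR_n ≈ 37.1 kips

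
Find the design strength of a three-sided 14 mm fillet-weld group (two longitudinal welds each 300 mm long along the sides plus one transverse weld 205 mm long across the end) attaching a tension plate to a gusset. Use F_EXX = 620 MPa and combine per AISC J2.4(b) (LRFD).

φR_n ≈ 2260 kN

t_e = 0.707 × 14 = 9.898 mm.
R_nwl = 0.6 × 620 × 9.898 × 600 × 10⁻³ = 2209 kN (longitudinal, 2 welds).
R_nwt = 0.6 × 620 × 9.898 × 205 × 10⁻³ = 754.8 kN (transverse, base value).
(i) R_nwl + R_nwt = 2964 kN; (ii) 0.85 R_nwl + 1.5 R_nwt = 3010 kN.
R_n = max = 3010 kN [governs: (ii)]; φR_n = 2258 kN.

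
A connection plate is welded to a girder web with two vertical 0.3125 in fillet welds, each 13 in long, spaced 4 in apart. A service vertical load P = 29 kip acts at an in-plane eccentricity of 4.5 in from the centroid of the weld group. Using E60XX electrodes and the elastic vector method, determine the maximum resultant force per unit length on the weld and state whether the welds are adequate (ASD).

E60XX → F_EXX = 60 ksi.
Total weld length L_w = 26 in. Treat welds as unit-width lines.
Polar moment about centroid: J = 2[d³/12 + d(b/2)²] = 2[13³/12 + 13×2²] = 470.2 in³.
Direct shear f_v = P/L_w = 29 / 26 = 1.115 kip/in (vertical).
Torsion M = P·e = 29 × 4.5 = 130.5 kip·in.
Critical point at (x, y) = (2, 6.5) from centroid. f_tx = M·y/J = 1.804 kip/in; f_ty = M·x/J = 0.5551 kip/in.
Resultant f_max = √[f_tx² + (f_v + f_ty)²] = √[1.804² + (1.115 + 0.5551)²] = 2.459 kip/in.
Capacity per unit length: r_n/Ω = (1/2.0) × 0.6 × 60 × (0.707 × 0.3125) = 3.977 kip/in.
2.459 ≤ 3.977 → adequate.

f_max ≈ 2.46 kip/in; adequate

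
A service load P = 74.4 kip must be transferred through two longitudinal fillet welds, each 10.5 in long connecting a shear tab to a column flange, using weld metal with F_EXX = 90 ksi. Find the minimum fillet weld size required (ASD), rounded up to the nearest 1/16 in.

w = 3/16 in

Total weld length L = 21 in.
Required throat t_e = P × Ω / (0.6 F_EXX × L) = 74.4 × 2.0 / (0.6 × 90 × 21) = 0.1312 in.
Required leg w = t_e / 0.707 = 0.1856 in → use 3/16 in.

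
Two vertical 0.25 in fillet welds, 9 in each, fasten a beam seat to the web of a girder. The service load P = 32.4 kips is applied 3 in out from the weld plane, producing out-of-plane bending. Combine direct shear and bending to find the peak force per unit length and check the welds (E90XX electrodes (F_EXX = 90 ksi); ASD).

f_max ≈ 4.02 kip/in; adequate

L_w = 2 × 9 = 18 in; section modulus (unit throat) S = 2 × L²/6 = 27 in².
Direct shear f_v = P/L_w = 32.4/18 = 1.8 kip/in.
Moment M = P × e = 32.4 × 3 = 97.2 kip·in; bending f_b = M/S = 3.6 kip/in.
f_max = √(f_v² + f_b²) = √(1.8² + 3.6²) = 4.025 kip/in.
r_n/Ω = (1/2.0) × 0.6 × 90 × (0.707 × 0.25) = 4.772 kip/in → adequate.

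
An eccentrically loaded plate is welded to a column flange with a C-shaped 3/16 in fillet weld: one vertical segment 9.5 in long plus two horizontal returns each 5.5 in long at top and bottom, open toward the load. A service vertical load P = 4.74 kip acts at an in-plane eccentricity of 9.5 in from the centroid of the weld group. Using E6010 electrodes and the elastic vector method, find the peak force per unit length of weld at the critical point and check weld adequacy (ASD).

E60XX → F_EXX = 60 ksi.
Total weld length L_w = 20.5 in. Treat welds as unit-width lines.
Centroid: x̄ = 2×5.5×2.75 / 20.5 = 1.476 in from the vertical weld.
Polar moment about centroid: J = I_x + I_y = [9.5³/12 + 2×5.5×4.75²] + [9.5×1.476² + 2(5.5³/12 + 5.5×1.274²)] = 385.9 in³.
Direct shear f_v = P/L_w = 4.74 / 20.5 = 0.2312 kip/in (vertical).
Torsion M = P·e = 4.74 × 9.5 = 45.03 kip·in.
Critical point at (x, y) = (4.024, 4.75) from centroid. f_tx = M·y/J = 0.5542 kip/in; f_ty = M·x/J = 0.4696 kip/in.
Resultant f_max = √[f_tx² + (f_v + f_ty)²] = √[0.5542² + (0.2312 + 0.4696)²] = 0.8935 kip/in.
Capacity per unit length: r_n/Ω = (1/2.0) × 0.6 × 60 × (0.707 × 0.1875) = 2.386 kip/in.
0.8935 ≤ 2.386 → adequate.

f_max ≈ 0.893 kip/in; adequate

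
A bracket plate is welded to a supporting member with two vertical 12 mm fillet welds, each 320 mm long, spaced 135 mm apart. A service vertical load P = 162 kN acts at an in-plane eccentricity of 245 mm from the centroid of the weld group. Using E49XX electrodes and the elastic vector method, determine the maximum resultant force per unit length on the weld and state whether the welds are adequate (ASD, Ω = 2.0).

f_max ≈ 950 N/mm; adequate

E49XX → F_EXX = 490 MPa.
Total weld length L_w = 640 mm. Treat welds as unit-width lines.
Polar moment about centroid: J = 2[d³/12 + d(b/2)²] = 2[320³/12 + 320×67.5²] = 8377000 mm³.
Direct shear f_v = P/L_w = 162×10³ / 640 = 253.1 N/mm (vertical).
Torsion M = P·e = 162×10³ × 245 = 39690000 N·mm.
Critical point at (x, y) = (67.5, 160) from centroid. f_tx = M·y/J = 758 N/mm; f_ty = M·x/J = 319.8 N/mm.
Resultant f_max = √[f_tx² + (f_v + f_ty)²] = √[758² + (253.1 + 319.8)²] = 950.2 N/mm.
Capacity per unit length: r_n/Ω = (1/2.0) × 0.6 × 490 × (0.707 × 12) = 1247 N/mm.
950.2 ≤ 1247 → adequate.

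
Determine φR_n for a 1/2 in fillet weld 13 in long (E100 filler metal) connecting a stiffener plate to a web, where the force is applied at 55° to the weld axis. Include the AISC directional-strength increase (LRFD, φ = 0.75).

φR_n ≈ 283 kip

E100XX → F_EXX = 100 ksi.
t_e = 0.707 × 0.5 = 0.3535 in; A_we = 0.3535 × 13 = 4.595 in².
Directional factor: 1.0 + 0.5 sin^1.5(55°) = 1.371.
F_nw = 0.6 × 100 × 1.371 = 82.24 ksi.
φR_n = 0.75 × 82.24 × 4.595 = 283.5 kip.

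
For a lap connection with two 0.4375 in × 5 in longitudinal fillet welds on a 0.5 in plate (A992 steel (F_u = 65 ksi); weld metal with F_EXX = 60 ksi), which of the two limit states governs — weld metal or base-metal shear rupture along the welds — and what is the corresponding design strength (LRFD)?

t_e = 0.707 × 0.4375 = 0.3093 in; L = 10 in.
Weld metal: φR_n = 0.75 × 0.6 × 60 × 0.3093 × 10 = 83.51 kip.
Base metal (shear rupture): φR_n = 0.75 × 0.6 × 65 × 0.5 × 10 = 146.2 kip.
Governing: weld metal.

φR_n ≈ 83.5 kip (weld metal governs)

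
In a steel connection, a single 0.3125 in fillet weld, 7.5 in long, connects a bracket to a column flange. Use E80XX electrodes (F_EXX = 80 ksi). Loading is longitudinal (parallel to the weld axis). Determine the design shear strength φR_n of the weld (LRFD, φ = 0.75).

Effective throat t_e = 0.707 × 0.3125 = 0.2209 in.
Total length L = 7.5 in; A_we = 0.2209 × 7.5 = 1.657 in².
F_nw = 0.6 F_EXX = 0.6 × 80 = 48 ksi.
φR_n = 0.75 × 48 × 1.657 = 59.65 kip.

φR_n ≈ 59.7 kip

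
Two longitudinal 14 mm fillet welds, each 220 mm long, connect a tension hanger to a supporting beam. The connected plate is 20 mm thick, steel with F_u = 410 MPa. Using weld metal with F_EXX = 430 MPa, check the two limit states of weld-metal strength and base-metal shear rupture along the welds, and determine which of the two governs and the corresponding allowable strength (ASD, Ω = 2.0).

t_e = 0.707 × 14 = 9.898 mm; L = 440 mm.
Weld metal: R_n/Ω = (1/2.0) × 0.6 × 430 × 9.898 × 440 × 10⁻³ = 561.8 kN.
Base metal (shear rupture): R_n/Ω = (1/2.0) × 0.6 × 410 × 20 × 440 × 10⁻³ = 1082 kN.
Governing: weld metal.

R_n/Ω ≈ 562 kN (weld metal governs)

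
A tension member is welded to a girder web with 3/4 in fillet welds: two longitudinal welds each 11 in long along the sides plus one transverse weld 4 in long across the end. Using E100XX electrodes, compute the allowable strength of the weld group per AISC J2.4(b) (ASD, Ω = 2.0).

E100XX → F_EXX = 100 ksi.
t_e = 0.707 × 0.75 = 0.5302 in.
R_nwl = 0.6 × 100 × 0.5302 × 22 = 699.9 kip (longitudinal, 2 welds).
R_nwt = 0.6 × 100 × 0.5302 × 4 = 127.3 kip (transverse, base value).
(i) R_nwl + R_nwt = 827.2 kip; (ii) 0.85 R_nwl + 1.5 R_nwt = 785.8 kip.
R_n = max = 827.2 kip [governs: (i)]; R_n/Ω = 413.6 kip.

R_n/Ω ≈ 414 kip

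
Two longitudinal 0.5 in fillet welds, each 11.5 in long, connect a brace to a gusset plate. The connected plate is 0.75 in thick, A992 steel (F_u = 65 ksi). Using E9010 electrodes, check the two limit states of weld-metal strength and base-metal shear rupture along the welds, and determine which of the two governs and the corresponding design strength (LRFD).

E90XX → F_EXX = 90 ksi.
t_e = 0.707 × 0.5 = 0.3535 in; L = 23 in.
Weld metal: φR_n = 0.75 × 0.6 × 90 × 0.3535 × 23 = 329.3 kips.
Base metal (shear rupture): φR_n = 0.75 × 0.6 × 65 × 0.75 × 23 = 504.6 kips.
Governing: weld metal.

φR_n ≈ 329 kips (weld metal governs)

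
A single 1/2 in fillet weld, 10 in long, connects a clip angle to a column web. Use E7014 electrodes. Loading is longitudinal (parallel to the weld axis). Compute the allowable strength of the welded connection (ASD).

R_n/Ω ≈ 74.2 kip

E70XX → F_EXX = 70 ksi.
Effective throat t_e = 0.707 × 0.5 = 0.3535 in.
Total length L = 10 in; A_we = 0.3535 × 10 = 3.535 in².
F_nw = 0.6 F_EXX = 0.6 × 70 = 42 ksi.
R_n = 42 × 3.535 = 148.5 kip; R_n/Ω = 148.5/2.0 = 74.23 kip.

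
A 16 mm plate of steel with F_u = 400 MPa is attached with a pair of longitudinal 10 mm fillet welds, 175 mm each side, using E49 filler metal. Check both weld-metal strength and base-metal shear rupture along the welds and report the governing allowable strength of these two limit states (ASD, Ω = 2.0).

R_n/Ω ≈ 364 kN (weld metal governs)

E49XX → F_EXX = 490 MPa.
t_e = 0.707 × 10 = 7.07 mm; L = 350 mm.
Weld metal: R_n/Ω = (1/2.0) × 0.6 × 490 × 7.07 × 350 × 10⁻³ = 363.8 kN.
Base metal (shear rupture): R_n/Ω = (1/2.0) × 0.6 × 400 × 16 × 350 × 10⁻³ = 672 kN.
Governing: weld metal.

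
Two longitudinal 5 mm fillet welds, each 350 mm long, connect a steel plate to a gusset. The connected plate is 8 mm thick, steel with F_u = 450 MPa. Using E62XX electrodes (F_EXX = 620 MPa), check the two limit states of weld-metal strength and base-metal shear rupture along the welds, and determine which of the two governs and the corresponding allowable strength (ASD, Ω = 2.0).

R_n/Ω ≈ 460 kN (weld metal governs)

t_e = 0.707 × 5 = 3.535 mm; L = 700 mm.
Weld metal: R_n/Ω = (1/2.0) × 0.6 × 620 × 3.535 × 700 × 10⁻³ = 460.3 kN.
Base metal (shear rupture): R_n/Ω = (1/2.0) × 0.6 × 450 × 8 × 700 × 10⁻³ = 756 kN.
Governing: weld metal.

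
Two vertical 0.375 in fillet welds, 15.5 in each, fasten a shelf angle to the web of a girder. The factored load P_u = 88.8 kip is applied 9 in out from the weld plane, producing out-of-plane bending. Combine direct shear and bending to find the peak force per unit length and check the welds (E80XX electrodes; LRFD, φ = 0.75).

E80XX → F_EXX = 80 ksi.
L_w = 2 × 15.5 = 31 in; section modulus (unit throat) S = 2 × L²/6 = 80.08 in².
Direct shear f_v = P/L_w = 88.8/31 = 2.865 kip/in.
Moment M = P × e = 88.8 × 9 = 799.2 kip·in; bending f_b = M/S = 9.98 kip/in.
f_max = √(f_v² + f_b²) = √(2.865² + 9.98²) = 10.38 kip/in.
φr_n = 0.75 × 0.6 × 80 × (0.707 × 0.375) = 9.544 kip/in → NOT adequate.

f_max ≈ 10.4 kip/in; NOT adequate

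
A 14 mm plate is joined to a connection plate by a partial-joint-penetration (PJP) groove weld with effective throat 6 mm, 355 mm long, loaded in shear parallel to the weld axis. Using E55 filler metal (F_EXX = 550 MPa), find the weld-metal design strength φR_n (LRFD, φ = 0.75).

Effective throat (given) t_e = 6 mm.
A_we = 6 × 355 = 2130 mm².
F_nw = 0.6 F_EXX = 330 MPa.
φR_n = 0.75 × 330 × 2130 × 10⁻³ = 527.2 kN.

φR_n ≈ 527 kN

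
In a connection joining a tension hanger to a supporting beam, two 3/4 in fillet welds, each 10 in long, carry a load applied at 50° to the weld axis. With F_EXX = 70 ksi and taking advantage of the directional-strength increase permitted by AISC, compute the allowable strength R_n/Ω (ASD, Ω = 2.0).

t_e = 0.707 × 0.75 = 0.5302 in; A_we = 0.5302 × 20 = 10.61 in².
Directional factor: 1.0 + 0.5 sin^1.5(50°) = 1.335.
F_nw = 0.6 × 70 × 1.335 = 56.08 ksi.
R_n/Ω = (56.08 × 10.61) / 2.0 = 297.4 kips.

R_n/Ω ≈ 297 kips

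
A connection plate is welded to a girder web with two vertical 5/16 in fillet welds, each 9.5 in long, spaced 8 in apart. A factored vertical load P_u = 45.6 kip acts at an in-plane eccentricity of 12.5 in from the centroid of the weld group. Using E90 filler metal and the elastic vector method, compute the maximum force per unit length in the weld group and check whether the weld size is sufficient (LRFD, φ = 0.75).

f_max ≈ 9.64 kip/in; NOT adequate

E90XX → F_EXX = 90 ksi.
Total weld length L_w = 19 in. Treat welds as unit-width lines.
Polar moment about centroid: J = 2[d³/12 + d(b/2)²] = 2[9.5³/12 + 9.5×4²] = 446.9 in³.
Direct shear f_v = P/L_w = 45.6 / 19 = 2.4 kip/in (vertical).
Torsion M = P·e = 45.6 × 12.5 = 570 kip·in.
Critical point at (x, y) = (4, 4.75) from centroid. f_tx = M·y/J = 6.058 kip/in; f_ty = M·x/J = 5.102 kip/in.
Resultant f_max = √[f_tx² + (f_v + f_ty)²] = √[6.058² + (2.4 + 5.102)²] = 9.643 kip/in.
Capacity per unit length: φr_n = 0.75 × 0.6 × 90 × (0.707 × 0.3125) = 8.948 kip/in.
9.643 > 8.948 → NOT adequate.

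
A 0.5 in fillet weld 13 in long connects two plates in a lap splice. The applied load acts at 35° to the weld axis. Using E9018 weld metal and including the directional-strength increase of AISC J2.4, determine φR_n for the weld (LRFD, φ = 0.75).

E90XX → F_EXX = 90 ksi.
t_e = 0.707 × 0.5 = 0.3535 in; A_we = 0.3535 × 13 = 4.595 in².
Directional factor: 1.0 + 0.5 sin^1.5(35°) = 1.217.
F_nw = 0.6 × 90 × 1.217 = 65.73 ksi.
φR_n = 0.75 × 65.73 × 4.595 = 226.5 kip.

φR_n ≈ 227 kip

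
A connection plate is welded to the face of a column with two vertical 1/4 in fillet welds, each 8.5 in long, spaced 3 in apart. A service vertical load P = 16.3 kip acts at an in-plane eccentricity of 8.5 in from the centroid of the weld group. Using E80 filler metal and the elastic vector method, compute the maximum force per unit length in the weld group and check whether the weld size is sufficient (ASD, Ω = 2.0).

f_max ≈ 4.85 kip/in; NOT adequate

E80XX → F_EXX = 80 ksi.
Total weld length L_w = 17 in. Treat welds as unit-width lines.
Polar moment about centroid: J = 2[d³/12 + d(b/2)²] = 2[8.5³/12 + 8.5×1.5²] = 140.6 in³.
Direct shear f_v = P/L_w = 16.3 / 17 = 0.9588 kip/in (vertical).
Torsion M = P·e = 16.3 × 8.5 = 138.55 kip·in.
Critical point at (x, y) = (1.5, 4.25) from centroid. f_tx = M·y/J = 4.188 kip/in; f_ty = M·x/J = 1.478 kip/in.
Resultant f_max = √[f_tx² + (f_v + f_ty)²] = √[4.188² + (0.9588 + 1.478)²] = 4.845 kip/in.
Capacity per unit length: r_n/Ω = (1/2.0) × 0.6 × 80 × (0.707 × 0.25) = 4.242 kip/in.
4.845 > 4.242 → NOT adequate.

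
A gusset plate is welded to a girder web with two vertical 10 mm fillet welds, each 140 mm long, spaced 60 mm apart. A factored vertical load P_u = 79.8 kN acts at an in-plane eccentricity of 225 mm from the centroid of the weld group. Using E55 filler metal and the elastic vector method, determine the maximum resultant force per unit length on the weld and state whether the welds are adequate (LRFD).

E55XX → F_EXX = 550 MPa.
Total weld length L_w = 280 mm. Treat welds as unit-width lines.
Polar moment about centroid: J = 2[d³/12 + d(b/2)²] = 2[140³/12 + 140×30²] = 709300 mm³.
Direct shear f_v = P/L_w = 79.8×10³ / 280 = 285 N/mm (vertical).
Torsion M = P·e = 79.8×10³ × 225 = 17955000 N·mm.
Critical point at (x, y) = (30, 70) from centroid. f_tx = M·y/J = 1772 N/mm; f_ty = M·x/J = 759.4 N/mm.
Resultant f_max = √[f_tx² + (f_v + f_ty)²] = √[1772² + (285 + 759.4)²] = 2057 N/mm.
Capacity per unit length: φr_n = 0.75 × 0.6 × 550 × (0.707 × 10) = 1750 N/mm.
2057 > 1750 → NOT adequate.

f_max ≈ 2060 N/mm; NOT adequate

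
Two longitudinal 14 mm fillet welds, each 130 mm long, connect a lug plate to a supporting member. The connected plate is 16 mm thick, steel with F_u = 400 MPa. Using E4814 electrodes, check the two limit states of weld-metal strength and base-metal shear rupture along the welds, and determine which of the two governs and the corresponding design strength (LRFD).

E48XX → F_EXX = 480 MPa.
t_e = 0.707 × 14 = 9.898 mm; L = 260 mm.
Weld metal: φR_n = 0.75 × 0.6 × 480 × 9.898 × 260 × 10⁻³ = 555.9 kN.
Base metal (shear rupture): φR_n = 0.75 × 0.6 × 400 × 16 × 260 × 10⁻³ = 748.8 kN.
Governing: weld metal.

φR_n ≈ 556 kN (weld metal governs)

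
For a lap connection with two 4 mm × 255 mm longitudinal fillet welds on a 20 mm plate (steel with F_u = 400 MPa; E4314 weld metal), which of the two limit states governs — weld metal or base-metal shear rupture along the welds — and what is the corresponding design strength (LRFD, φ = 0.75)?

E43XX → F_EXX = 430 MPa.
t_e = 0.707 × 4 = 2.828 mm; L = 510 mm.
Weld metal: φR_n = 0.75 × 0.6 × 430 × 2.828 × 510 × 10⁻³ = 279.1 kN.
Base metal (shear rupture): φR_n = 0.75 × 0.6 × 400 × 20 × 510 × 10⁻³ = 1836 kN.
Governing: weld metal.

φR_n ≈ 279 kN (weld metal governs)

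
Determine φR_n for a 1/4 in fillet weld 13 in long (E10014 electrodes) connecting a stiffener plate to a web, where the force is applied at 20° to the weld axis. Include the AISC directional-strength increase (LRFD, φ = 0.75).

E100XX → F_EXX = 100 ksi.
t_e = 0.707 × 0.25 = 0.1767 in; A_we = 0.1767 × 13 = 2.298 in².
Directional factor: 1.0 + 0.5 sin^1.5(20°) = 1.1.
F_nw = 0.6 × 100 × 1.1 = 66 ksi.
φR_n = 0.75 × 66 × 2.298 = 113.7 kips.

φR_n ≈ 114 kips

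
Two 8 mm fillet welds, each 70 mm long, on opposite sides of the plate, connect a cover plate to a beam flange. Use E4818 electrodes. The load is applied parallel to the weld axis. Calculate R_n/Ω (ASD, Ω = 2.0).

R_n/Ω ≈ 114 kN

E48XX → F_EXX = 480 MPa.
Effective throat t_e = 0.707 × 8 = 5.656 mm.
Total length L = 140 mm; A_we = 5.656 × 140 = 791.8 mm².
F_nw = 0.6 F_EXX = 0.6 × 480 = 288 MPa.
R_n = 288 × 791.8 × 10⁻³ = 228 kN; R_n/Ω = 228/2.0 = 114 kN.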